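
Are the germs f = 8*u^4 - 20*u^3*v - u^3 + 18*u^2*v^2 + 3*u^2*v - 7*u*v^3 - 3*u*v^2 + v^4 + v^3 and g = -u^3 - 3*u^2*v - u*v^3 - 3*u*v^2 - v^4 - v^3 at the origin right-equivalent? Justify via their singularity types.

The Hessian of f at 0 has rank 0. Corank 2; j^3 = -(u - v)^3 is a perfect cube, so E-series; the 4-jet and mu = 7 give E_7. The Hessian of g at 0 has rank 0. Corank 2; j^3 = -(u + v)^3 is a perfect cube, so E-series; the 4-jet and mu = 7 give E_7. Both have type E_7, hence right-equivalent.

Yes.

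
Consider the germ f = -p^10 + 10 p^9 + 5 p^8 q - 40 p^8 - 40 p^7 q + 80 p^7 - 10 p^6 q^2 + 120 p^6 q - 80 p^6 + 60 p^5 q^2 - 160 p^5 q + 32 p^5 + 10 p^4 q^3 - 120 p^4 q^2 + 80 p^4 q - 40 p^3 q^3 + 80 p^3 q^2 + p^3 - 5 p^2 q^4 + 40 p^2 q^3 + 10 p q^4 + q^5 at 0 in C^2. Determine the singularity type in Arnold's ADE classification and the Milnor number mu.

Type E8, Milnor number mu = 8.

The Hessian of f at 0 has rank 0. Corank 2; j^3 = p^3 is a perfect cube, so E-series; the 5-jet and mu = 8 give E_8.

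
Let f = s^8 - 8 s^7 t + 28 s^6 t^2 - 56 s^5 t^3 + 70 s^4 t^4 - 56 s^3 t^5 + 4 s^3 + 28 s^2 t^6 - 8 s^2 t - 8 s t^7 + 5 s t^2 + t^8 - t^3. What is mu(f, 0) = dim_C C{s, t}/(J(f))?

The Hessian of f at 0 is [[0, 0], [0, 0]] with rank 0, so corank 2. A Groebner basis of the Jacobian ideal J(f) in C{s,t} is {-32*s*t + t^7 + 16*t^2, s*t^2 - t^3/2, s^2 - 3*s*t/2 + t^2/2}; counting standard monomials gives mu = 9. Corank 2; j^3 = (s - t)*(2*s - t)^2 has shape L^2 M (L != M), so D-series; mu = 9 gives D_9.

9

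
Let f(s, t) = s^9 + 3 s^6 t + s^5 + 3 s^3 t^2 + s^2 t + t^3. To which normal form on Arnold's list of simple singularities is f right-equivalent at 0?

The Hessian of f at 0 is [[0, 0], [0, 0]] with rank 0, so corank 2. A Groebner basis of the Jacobian ideal J(f) in C{s,t} is {t^3, s^2 + 3*t^2, s*t}; counting standard monomials gives mu = 4. Corank 2; j^3 = t*(s^2 + t^2) splits into three distinct lines over C (the quadratic factor has nonzero discriminant), so D_4.

D_{4}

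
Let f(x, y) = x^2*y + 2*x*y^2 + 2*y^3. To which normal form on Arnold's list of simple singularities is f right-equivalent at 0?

D_{4}

The Hessian of f at 0 is [[0, 0], [0, 0]] with rank 0, so corank 2. A Groebner basis of the Jacobian ideal J(f) in C{x,y} is {y^3, x^2 + 2*y^2, x*y + y^2}; counting standard monomials gives mu = 4. Corank 2; j^3 = y*(x^2 + 2*x*y + 2*y^2) splits into three distinct lines over C (the quadratic factor has nonzero discriminant), so D_4.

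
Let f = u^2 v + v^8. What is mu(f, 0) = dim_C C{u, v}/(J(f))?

9

The Hessian of f at 0 is [[0, 0], [0, 0]] with rank 0, so corank 2. A Groebner basis of the Jacobian ideal J(f) in C{u,v} is {u^2/8 + v^7, u^3, u*v}; counting standard monomials gives mu = 9. Corank 2; j^3 = u^2*v has shape L^2 M (L != M), so D-series; mu = 9 gives D_9.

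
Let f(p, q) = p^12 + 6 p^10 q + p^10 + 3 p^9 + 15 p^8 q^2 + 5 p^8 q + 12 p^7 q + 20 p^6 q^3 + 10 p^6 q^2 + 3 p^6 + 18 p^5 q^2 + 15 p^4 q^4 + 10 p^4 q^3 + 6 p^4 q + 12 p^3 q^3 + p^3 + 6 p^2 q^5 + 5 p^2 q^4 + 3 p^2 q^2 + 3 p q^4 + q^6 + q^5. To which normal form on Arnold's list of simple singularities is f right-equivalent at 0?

The Hessian of f at 0 has rank 0. Corank 2; j^3 = p^3 is a perfect cube, so E-series; the 5-jet and mu = 8 give E_8.

E8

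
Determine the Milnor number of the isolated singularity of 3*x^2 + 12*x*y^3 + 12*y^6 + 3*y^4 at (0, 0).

3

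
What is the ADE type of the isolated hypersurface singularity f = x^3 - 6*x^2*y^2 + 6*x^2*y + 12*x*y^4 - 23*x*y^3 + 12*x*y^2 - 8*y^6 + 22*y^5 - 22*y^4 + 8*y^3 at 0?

E7

The Hessian of f at 0 has rank 0. Corank 2; j^3 = (x + 2*y)^3 is a perfect cube, so E-series; the 4-jet and mu = 7 give E_7.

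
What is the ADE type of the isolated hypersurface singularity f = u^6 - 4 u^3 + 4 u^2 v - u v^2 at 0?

D_7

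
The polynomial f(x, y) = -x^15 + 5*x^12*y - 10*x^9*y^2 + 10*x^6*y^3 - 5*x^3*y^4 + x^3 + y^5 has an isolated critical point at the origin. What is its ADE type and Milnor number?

The Hessian of f at 0 has rank 0. Corank 2; j^3 = x^3 is a perfect cube, so E-series; the 5-jet and mu = 8 give E_8.

Type E_8, Milnor number mu = 8.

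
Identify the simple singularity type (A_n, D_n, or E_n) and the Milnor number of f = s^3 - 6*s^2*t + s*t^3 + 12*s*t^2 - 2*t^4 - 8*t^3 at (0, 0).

The Hessian of f at 0 has rank 0. Corank 2; j^3 = (s - 2*t)^3 is a perfect cube, so E-series; the 4-jet and mu = 7 give E_7.

Type E7, Milnor number mu = 7.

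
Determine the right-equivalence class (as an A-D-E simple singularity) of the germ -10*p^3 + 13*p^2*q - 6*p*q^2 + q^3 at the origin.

D_4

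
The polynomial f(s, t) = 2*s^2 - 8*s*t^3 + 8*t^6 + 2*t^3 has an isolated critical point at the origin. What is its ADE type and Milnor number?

The Hessian of f at 0 has rank 1. Corank 1: A-series; mu = 2 gives A_2.

Type A_{2}, Milnor number mu = 2.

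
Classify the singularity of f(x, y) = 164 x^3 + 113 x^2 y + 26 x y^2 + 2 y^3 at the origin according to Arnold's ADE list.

The Hessian of f at 0 is [[0, 0], [0, 0]] with rank 0, so corank 2. A Groebner basis of the Jacobian ideal J(f) in C{x,y} is {y^3, x^2 - 2*y^2/23, x*y + 7*y^2/23}; counting standard monomials gives mu = 4. Corank 2; j^3 = (4*x + y)*(41*x^2 + 18*x*y + 2*y^2) splits into three distinct lines over C (the quadratic factor has nonzero discriminant), so D_4.

D_4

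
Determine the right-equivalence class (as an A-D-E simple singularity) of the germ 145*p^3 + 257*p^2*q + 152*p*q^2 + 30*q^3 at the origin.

The Hessian of f at 0 has rank 0. Corank 2; j^3 = (5*p + 3*q)*(29*p^2 + 34*p*q + 10*q^2) splits into three distinct lines over C (the quadratic factor has nonzero discriminant), so D_4.

D_4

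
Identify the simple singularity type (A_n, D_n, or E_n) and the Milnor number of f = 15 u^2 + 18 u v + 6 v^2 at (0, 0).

Type A_1, Milnor number mu = 1.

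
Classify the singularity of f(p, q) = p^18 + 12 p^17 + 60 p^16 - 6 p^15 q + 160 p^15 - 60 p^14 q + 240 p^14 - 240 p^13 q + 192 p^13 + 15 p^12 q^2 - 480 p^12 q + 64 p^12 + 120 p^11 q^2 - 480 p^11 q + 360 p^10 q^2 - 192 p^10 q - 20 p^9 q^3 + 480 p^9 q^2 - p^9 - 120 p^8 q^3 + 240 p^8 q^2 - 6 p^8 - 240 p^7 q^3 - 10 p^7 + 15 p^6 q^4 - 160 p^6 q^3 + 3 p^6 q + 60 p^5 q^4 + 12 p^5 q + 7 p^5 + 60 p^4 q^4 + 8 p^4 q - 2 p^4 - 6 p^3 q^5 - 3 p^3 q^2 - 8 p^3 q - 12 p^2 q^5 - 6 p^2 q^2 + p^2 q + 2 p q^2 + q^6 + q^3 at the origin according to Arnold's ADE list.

The Hessian of f at 0 is [[0, 0], [0, 0]] with rank 0, so corank 2. A Groebner basis of the Jacobian ideal J(f) in C{p,q} is {25*p^2/89 + 71*p*q/89 + q^4 - 42*q^3/89 + 46*q^2/89, p^3 - 51*p^2/178 - 3*p*q/89 - 7*q^3/89 + 45*q^2/178, p^2*q - p^2/89 - 42*p*q/89 - 9*q^3/89 - 41*q^2/89, 19*p^2/178 + p*q^2 + 43*p*q/89 + 41*q^3/89 + 67*q^2/178}; counting standard monomials gives mu = 7. Corank 2; j^3 = q*(p + q)^2 has shape L^2 M (L != M), so D-series; mu = 7 gives D_7.

D7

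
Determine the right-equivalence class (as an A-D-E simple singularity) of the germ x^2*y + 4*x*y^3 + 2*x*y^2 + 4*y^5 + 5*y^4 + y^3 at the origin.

D_5

The Hessian of f at 0 has rank 0. Corank 2; j^3 = y*(x + y)^2 has shape L^2 M (L != M), so D-series; mu = 5 gives D_5.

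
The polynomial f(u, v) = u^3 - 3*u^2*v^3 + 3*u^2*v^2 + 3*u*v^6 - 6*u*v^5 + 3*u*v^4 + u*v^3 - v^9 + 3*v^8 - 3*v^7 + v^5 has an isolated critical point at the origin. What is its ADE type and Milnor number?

Type E_{7}, Milnor number mu = 7.

The Hessian of f at 0 is [[0, 0], [0, 0]] with rank 0, so corank 2. A Groebner basis of the Jacobian ideal J(f) in C{u,v} is {-u^2 + v^4 - v^3/3, u^3, u^2*v + u^2/3 + v^3/9, u^2 + u*v^2 + v^3/3}; counting standard monomials gives mu = 7. Corank 2; j^3 = u^3 is a perfect cube, so E-series; the 4-jet and mu = 7 give E_7.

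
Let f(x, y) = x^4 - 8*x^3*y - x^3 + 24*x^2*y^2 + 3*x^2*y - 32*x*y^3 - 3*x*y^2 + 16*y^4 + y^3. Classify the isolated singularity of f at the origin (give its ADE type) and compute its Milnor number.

Type E_6, Milnor number mu = 6.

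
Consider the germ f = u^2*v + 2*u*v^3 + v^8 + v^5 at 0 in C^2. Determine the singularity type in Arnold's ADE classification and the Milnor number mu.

The Hessian of f at 0 has rank 0. Corank 2; j^3 = u^2*v has shape L^2 M (L != M), so D-series; mu = 9 gives D_9.

Type D9, Milnor number mu = 9.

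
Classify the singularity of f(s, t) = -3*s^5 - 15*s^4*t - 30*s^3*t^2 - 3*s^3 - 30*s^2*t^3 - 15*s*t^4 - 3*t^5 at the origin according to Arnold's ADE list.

E_8

The Hessian of f at 0 is [[0, 0], [0, 0]] with rank 0, so corank 2. A Groebner basis of the Jacobian ideal J(f) in C{s,t} is {t^5, s*t^3 + t^4/4, s^2}; counting standard monomials gives mu = 8. Corank 2; j^3 = -3*s^3 is a perfect cube, so E-series; the 5-jet and mu = 8 give E_8.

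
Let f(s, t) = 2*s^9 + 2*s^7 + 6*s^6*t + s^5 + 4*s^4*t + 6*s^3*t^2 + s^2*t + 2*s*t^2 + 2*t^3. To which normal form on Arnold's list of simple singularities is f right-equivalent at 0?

The Hessian of f at 0 has rank 0. Corank 2; j^3 = t*(s^2 + 2*s*t + 2*t^2) splits into three distinct lines over C (the quadratic factor has nonzero discriminant), so D_4.

D_4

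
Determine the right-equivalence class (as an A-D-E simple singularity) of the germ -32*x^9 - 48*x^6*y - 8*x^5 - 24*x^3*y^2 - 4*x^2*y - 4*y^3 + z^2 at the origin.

The Hessian of f at 0 has rank 1. Corank 2; j^3 = -4*y*(x^2 + y^2) splits into three distinct lines over C (the quadratic factor has nonzero discriminant), so D_4.

D_{4}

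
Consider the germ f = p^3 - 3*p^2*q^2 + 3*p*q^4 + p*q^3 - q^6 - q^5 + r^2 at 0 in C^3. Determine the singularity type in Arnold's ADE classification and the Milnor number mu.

The Hessian of f at 0 is [[0, 0, 0], [0, 0, 0], [0, 0, 2]] with rank 1, so corank 2. A Groebner basis of the Jacobian ideal J(f) in C{p,q,r} is {-p^2 + q^4 - q^3/3, p^3, p^2*q + p^2/3 + q^3/9, -p^2 + p*q^2 - q^3/3, r}; counting standard monomials gives mu = 7. Corank 2; j^3 = p^3 is a perfect cube, so E-series; the 4-jet and mu = 7 give E_7.

Type E7, Milnor number mu = 7.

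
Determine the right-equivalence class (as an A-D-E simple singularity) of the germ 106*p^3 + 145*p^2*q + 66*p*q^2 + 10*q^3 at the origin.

D4

The Hessian of f at 0 has rank 0. Corank 2; j^3 = (2*p + q)*(53*p^2 + 46*p*q + 10*q^2) splits into three distinct lines over C (the quadratic factor has nonzero discriminant), so D_4.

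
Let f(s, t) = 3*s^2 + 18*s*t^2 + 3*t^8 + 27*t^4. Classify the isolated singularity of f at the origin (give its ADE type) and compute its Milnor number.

Type A_{7}, Milnor number mu = 7.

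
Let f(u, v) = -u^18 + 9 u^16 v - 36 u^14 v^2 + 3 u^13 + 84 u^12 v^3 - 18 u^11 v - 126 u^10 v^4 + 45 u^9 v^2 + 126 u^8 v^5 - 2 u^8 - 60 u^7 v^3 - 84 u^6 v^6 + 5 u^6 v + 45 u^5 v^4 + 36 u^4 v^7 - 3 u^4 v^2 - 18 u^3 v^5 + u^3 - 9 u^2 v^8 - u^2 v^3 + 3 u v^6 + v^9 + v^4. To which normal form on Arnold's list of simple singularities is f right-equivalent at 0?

E_{6}

The Hessian of f at 0 is [[0, 0], [0, 0]] with rank 0, so corank 2. A Groebner basis of the Jacobian ideal J(f) in C{u,v} is {v^3, u^2}; counting standard monomials gives mu = 6. Corank 2; j^3 = u^3 is a perfect cube, so E-series; the 4-jet and mu = 6 give E_6.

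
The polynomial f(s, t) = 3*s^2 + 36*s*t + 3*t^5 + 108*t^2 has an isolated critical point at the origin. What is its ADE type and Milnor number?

The Hessian of f at 0 has rank 1. Corank 1: A-series; mu = 4 gives A_4.

Type A_4, Milnor number mu = 4.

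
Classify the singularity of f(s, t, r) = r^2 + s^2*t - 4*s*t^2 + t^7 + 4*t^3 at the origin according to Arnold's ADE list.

The Hessian of f at 0 has rank 1. Corank 2; j^3 = t*(s - 2*t)^2 has shape L^2 M (L != M), so D-series; mu = 8 gives D_8.

D_{8}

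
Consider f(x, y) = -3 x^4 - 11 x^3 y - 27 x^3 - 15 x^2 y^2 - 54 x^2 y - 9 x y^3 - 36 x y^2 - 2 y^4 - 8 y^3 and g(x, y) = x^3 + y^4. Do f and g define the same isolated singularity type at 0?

No.

The Hessian of f at 0 has rank 0. Corank 2; j^3 = -(3*x + 2*y)^3 is a perfect cube, so E-series; the 4-jet and mu = 7 give E_7. The Hessian of g at 0 has rank 0. Corank 2; j^3 = x^3 is a perfect cube, so E-series; the 4-jet and mu = 6 give E_6. f is E_7 but g is E_6, hence not right-equivalent.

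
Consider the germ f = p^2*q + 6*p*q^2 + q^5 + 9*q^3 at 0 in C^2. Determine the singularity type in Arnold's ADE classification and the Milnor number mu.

The Hessian of f at 0 is [[0, 0], [0, 0]] with rank 0, so corank 2. A Groebner basis of the Jacobian ideal J(f) in C{p,q} is {p^2/5 + q^4 - 9*q^2/5, p^3 + 27*q^3, p*q + 3*q^2}; counting standard monomials gives mu = 6. Corank 2; j^3 = q*(p + 3*q)^2 has shape L^2 M (L != M), so D-series; mu = 6 gives D_6.

Type D6, Milnor number mu = 6.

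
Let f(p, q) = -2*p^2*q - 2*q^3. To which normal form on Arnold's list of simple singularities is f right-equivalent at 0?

The Hessian of f at 0 has rank 0. Corank 2; j^3 = -2*q*(p^2 + q^2) splits into three distinct lines over C (the quadratic factor has nonzero discriminant), so D_4.

D_{4}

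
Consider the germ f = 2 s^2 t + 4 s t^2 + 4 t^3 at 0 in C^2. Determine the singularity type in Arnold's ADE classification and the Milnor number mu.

Type D_4, Milnor number mu = 4.

The Hessian of f at 0 has rank 0. Corank 2; j^3 = 2*t*(s^2 + 2*s*t + 2*t^2) splits into three distinct lines over C (the quadratic factor has nonzero discriminant), so D_4.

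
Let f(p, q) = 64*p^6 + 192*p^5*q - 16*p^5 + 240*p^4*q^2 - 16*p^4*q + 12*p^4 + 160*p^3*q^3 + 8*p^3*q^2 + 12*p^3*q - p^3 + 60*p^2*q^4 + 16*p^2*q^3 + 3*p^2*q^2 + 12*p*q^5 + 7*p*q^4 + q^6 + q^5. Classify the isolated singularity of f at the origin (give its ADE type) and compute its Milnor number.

The Hessian of f at 0 is [[0, 0], [0, 0]] with rank 0, so corank 2. A Groebner basis of the Jacobian ideal J(f) in C{p,q} is {-p^2/16 + p*q^3 + p*q^2/8, p^2/2 - p*q^2 + q^4, p^3, p^2*q - p^2/8 + p*q^2/4}; counting standard monomials gives mu = 8. Corank 2; j^3 = -p^3 is a perfect cube, so E-series; the 5-jet and mu = 8 give E_8.

Type E_8, Milnor number mu = 8.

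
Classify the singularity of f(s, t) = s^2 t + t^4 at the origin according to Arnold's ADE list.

The Hessian of f at 0 has rank 0. Corank 2; j^3 = s^2*t has shape L^2 M (L != M), so D-series; mu = 5 gives D_5.

D_5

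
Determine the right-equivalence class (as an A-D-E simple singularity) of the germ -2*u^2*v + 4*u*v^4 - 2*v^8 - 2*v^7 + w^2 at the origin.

D_9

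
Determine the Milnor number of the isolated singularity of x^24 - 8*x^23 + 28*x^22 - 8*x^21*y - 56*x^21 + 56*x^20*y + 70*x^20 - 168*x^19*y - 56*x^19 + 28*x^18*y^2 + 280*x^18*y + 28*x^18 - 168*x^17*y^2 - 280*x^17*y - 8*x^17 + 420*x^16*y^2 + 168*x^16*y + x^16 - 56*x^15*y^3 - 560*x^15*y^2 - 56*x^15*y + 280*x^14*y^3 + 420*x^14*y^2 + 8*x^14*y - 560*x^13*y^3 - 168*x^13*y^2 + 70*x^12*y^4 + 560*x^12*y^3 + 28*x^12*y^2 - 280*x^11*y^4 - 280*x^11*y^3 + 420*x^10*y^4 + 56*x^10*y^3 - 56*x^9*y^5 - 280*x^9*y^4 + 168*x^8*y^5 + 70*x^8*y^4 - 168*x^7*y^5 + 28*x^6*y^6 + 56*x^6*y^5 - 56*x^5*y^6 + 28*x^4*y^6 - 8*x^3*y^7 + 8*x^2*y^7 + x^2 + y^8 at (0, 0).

7

The Hessian of f at 0 is [[2, 0], [0, 0]] with rank 1, so corank 1. A Groebner basis of the Jacobian ideal J(f) in C{x,y} is {y^7, x}; counting standard monomials gives mu = 7. Corank 1: A-series; mu = 7 gives A_7.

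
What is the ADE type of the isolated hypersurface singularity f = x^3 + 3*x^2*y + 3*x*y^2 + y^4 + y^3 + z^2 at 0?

The Hessian of f at 0 has rank 1. Corank 2; j^3 = (x + y)^3 is a perfect cube, so E-series; the 4-jet and mu = 6 give E_6.

E_{6}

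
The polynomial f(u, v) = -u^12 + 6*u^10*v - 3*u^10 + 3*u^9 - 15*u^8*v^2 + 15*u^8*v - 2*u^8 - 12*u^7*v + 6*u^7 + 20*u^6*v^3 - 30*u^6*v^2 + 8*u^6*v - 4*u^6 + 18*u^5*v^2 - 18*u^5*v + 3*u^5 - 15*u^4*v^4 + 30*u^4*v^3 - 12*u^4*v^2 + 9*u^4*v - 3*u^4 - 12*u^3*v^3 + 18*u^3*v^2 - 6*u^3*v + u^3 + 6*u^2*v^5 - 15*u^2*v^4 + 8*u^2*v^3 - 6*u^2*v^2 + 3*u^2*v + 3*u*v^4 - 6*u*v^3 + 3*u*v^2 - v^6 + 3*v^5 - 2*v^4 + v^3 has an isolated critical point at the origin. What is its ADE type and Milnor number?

The Hessian of f at 0 is [[0, 0], [0, 0]] with rank 0, so corank 2. A Groebner basis of the Jacobian ideal J(f) in C{u,v} is {u^3 - 3*u^2/4 - 3*u*v/2 - 3*v^2/4, u^2*v + u^2/2 + u*v + v^2/2, -u^2/4 + u*v^2 - u*v/2 - v^2/4, v^3}; counting standard monomials gives mu = 6. Corank 2; j^3 = (u + v)^3 is a perfect cube, so E-series; the 4-jet and mu = 6 give E_6.

Type E_{6}, Milnor number mu = 6.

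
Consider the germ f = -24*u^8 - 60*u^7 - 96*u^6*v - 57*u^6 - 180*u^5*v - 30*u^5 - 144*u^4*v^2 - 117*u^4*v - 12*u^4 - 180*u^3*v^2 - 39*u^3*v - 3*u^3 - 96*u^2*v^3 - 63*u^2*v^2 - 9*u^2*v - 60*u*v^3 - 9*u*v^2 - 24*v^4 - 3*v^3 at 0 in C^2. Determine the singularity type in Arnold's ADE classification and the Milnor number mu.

Type E_7, Milnor number mu = 7.

The Hessian of f at 0 has rank 0. Corank 2; j^3 = -3*(u + v)^3 is a perfect cube, so E-series; the 4-jet and mu = 7 give E_7.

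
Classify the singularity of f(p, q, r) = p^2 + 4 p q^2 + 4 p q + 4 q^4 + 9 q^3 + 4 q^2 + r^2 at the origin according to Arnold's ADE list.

A2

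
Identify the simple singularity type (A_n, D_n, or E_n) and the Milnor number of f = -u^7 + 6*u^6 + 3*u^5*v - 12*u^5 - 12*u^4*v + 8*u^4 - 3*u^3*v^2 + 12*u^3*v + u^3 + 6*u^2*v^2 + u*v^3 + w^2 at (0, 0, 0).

Type E_{7}, Milnor number mu = 7.

The Hessian of f at 0 has rank 1. Corank 2; j^3 = u^3 is a perfect cube, so E-series; the 4-jet and mu = 7 give E_7.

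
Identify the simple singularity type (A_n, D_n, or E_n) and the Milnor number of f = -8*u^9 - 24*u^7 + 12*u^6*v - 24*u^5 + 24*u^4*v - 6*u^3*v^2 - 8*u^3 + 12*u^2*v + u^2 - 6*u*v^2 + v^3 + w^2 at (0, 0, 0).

Type A_2, Milnor number mu = 2.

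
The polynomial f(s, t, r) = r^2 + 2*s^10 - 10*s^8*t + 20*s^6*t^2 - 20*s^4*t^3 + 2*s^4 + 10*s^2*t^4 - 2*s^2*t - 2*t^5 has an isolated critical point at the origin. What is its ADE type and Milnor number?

The Hessian of f at 0 has rank 1. Corank 2; j^3 = -2*s^2*t has shape L^2 M (L != M), so D-series; mu = 6 gives D_6.

Type D6, Milnor number mu = 6.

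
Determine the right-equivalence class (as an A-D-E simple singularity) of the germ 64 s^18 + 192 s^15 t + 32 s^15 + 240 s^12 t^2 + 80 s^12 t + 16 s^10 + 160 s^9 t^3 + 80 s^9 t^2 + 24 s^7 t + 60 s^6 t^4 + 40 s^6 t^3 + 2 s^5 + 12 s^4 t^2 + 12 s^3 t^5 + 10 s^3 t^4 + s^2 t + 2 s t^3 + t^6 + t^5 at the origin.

D_7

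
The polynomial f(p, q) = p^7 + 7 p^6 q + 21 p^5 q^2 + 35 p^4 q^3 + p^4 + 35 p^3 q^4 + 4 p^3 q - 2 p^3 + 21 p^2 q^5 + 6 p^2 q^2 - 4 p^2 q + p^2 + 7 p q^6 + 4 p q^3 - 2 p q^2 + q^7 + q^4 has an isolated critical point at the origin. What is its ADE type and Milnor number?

The Hessian of f at 0 is [[2, 0], [0, 0]] with rank 1, so corank 1. A Groebner basis of the Jacobian ideal J(f) in C{p,q} is {-14*p*q/3 + 5*p/3 + q^4 + 4*q^3/3 - 5*q^2/3, p*q^2 - 4*p*q/3 + p/3 + 2*q^3/3 - q^2/3, p^2 + 2*p*q - p + q^2}; counting standard monomials gives mu = 6. Corank 1: A-series; mu = 6 gives A_6.

Type A_6, Milnor number mu = 6.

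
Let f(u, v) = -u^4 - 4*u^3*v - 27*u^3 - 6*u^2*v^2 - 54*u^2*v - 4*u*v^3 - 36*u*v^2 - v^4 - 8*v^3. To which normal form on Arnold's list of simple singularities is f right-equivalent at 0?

E_6

The Hessian of f at 0 has rank 0. Corank 2; j^3 = -(3*u + 2*v)^3 is a perfect cube, so E-series; the 4-jet and mu = 6 give E_6.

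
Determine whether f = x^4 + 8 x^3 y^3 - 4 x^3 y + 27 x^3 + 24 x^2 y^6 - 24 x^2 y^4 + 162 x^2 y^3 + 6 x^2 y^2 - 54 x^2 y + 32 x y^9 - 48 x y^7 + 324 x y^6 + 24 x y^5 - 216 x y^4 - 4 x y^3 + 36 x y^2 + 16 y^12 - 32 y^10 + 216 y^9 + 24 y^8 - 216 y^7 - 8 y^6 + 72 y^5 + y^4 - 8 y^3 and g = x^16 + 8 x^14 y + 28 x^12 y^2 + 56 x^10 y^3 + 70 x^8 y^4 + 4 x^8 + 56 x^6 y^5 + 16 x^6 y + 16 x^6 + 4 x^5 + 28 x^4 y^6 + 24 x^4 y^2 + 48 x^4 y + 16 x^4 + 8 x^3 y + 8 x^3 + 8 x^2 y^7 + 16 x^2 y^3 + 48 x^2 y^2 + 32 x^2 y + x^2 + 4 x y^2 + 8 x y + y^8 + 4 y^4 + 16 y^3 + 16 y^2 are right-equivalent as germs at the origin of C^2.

No.

The Hessian of f at 0 has rank 0. Corank 2; j^3 = (3*x - 2*y)^3 is a perfect cube, so E-series; the 4-jet and mu = 6 give E_6. The Hessian of g at 0 has rank 1. Corank 1: A-series; mu = 7 gives A_7. f is E_6 but g is A_7, hence not right-equivalent.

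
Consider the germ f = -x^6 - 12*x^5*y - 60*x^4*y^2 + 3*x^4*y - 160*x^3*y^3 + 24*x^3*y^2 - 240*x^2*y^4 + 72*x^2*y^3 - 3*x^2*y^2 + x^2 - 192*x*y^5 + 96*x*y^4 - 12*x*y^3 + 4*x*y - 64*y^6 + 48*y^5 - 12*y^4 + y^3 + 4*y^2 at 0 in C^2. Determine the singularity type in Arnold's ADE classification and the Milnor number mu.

The Hessian of f at 0 has rank 1. Corank 1: A-series; mu = 2 gives A_2.

Type A_{2}, Milnor number mu = 2.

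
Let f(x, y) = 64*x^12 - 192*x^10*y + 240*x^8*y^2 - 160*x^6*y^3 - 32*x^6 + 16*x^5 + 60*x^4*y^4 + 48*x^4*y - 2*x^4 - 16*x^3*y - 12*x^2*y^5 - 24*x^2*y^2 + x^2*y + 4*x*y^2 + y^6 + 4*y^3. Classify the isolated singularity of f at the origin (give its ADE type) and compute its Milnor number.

The Hessian of f at 0 is [[0, 0], [0, 0]] with rank 0, so corank 2. A Groebner basis of the Jacobian ideal J(f) in C{x,y} is {10*x^2/1539 + 14339*x*y/393984 + y^4 - 4099*y^3/24624 + 3073*y^2/65664, x^3 - 128*x^2/513 - 1021*x*y/2052 - 4*y^3/513 + y^2/342, x^2*y - x*y/4 - y^2/2, 32*x^2/1539 + x*y^2 + 4099*x*y/24624 + 1027*y^3/1539 + 1025*y^2/4104}; counting standard monomials gives mu = 7. Corank 2; j^3 = y*(x + 2*y)^2 has shape L^2 M (L != M), so D-series; mu = 7 gives D_7.

Type D_7, Milnor number mu = 7.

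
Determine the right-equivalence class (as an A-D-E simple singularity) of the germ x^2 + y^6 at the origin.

A5

The Hessian of f at 0 has rank 1. Corank 1: A-series; mu = 5 gives A_5.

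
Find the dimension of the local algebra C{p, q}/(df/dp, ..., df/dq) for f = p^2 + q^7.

The Hessian of f at 0 has rank 1. Corank 1: A-series; mu = 6 gives A_6.

6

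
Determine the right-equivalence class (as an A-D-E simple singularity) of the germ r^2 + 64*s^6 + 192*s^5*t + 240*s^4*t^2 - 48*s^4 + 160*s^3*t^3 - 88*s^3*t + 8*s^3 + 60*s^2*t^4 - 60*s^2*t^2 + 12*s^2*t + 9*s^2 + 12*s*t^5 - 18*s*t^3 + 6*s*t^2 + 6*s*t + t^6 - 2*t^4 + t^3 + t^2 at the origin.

A2

The Hessian of f at 0 has rank 2. Corank 1: A-series; mu = 2 gives A_2.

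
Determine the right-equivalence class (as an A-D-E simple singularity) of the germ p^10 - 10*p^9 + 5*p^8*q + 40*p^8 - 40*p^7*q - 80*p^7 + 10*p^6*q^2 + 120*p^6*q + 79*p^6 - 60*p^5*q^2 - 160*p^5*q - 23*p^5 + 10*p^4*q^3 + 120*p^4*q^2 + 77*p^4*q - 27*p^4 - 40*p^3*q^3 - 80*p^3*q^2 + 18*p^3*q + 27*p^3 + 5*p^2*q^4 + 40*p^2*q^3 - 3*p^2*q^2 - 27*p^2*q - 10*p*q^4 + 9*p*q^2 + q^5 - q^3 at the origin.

E_8

The Hessian of f at 0 is [[0, 0], [0, 0]] with rank 0, so corank 2. A Groebner basis of the Jacobian ideal J(f) in C{p,q} is {2187*p^2/4 + p*q^3 - 81*p*q^2/2 - 729*p*q/2 + 27*q^3/2 + 243*q^2/4, 1458*p^2 - 108*p*q^2 - 972*p*q + q^4 + 36*q^3 + 162*q^2, p^3 + 9*p^2/2 - 2*p*q^2/3 - 3*p*q + 5*q^3/27 + q^2/2, p^2*q + 9*p^2/2 - p*q^2 - 3*p*q + 2*q^3/9 + q^2/2}; counting standard monomials gives mu = 8. Corank 2; j^3 = (3*p - q)^3 is a perfect cube, so E-series; the 5-jet and mu = 8 give E_8.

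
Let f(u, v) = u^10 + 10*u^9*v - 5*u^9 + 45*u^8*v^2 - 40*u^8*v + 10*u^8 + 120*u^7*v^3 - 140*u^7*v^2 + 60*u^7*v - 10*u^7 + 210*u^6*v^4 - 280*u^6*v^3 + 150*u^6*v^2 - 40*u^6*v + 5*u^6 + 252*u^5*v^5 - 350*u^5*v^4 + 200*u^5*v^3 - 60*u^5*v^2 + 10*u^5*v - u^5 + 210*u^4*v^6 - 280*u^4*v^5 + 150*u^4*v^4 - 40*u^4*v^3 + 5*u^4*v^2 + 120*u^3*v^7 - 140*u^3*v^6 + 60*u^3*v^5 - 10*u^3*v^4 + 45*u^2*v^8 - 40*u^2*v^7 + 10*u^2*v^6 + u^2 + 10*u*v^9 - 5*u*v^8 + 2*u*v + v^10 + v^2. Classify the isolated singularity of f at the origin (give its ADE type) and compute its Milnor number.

Type A_4, Milnor number mu = 4.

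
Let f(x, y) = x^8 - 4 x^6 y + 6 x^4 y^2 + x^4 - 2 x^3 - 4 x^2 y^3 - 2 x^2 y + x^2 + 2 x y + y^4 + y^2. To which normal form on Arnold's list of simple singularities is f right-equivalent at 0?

A_{3}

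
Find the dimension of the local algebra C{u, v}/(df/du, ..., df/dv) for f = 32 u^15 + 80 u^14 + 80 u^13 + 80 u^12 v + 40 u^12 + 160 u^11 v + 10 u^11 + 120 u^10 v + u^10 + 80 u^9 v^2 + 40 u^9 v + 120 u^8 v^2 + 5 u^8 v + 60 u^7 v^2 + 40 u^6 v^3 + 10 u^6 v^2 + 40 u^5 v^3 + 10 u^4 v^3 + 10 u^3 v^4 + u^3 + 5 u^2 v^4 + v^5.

8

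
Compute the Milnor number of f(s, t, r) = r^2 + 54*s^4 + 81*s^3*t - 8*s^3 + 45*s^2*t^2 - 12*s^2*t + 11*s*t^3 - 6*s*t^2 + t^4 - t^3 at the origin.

7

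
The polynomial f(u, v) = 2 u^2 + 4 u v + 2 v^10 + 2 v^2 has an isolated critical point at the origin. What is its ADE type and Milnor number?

Type A9, Milnor number mu = 9.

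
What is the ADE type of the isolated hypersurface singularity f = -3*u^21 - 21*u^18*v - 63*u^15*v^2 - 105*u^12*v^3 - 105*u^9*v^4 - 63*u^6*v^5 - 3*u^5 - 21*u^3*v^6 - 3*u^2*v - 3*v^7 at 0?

D8

The Hessian of f at 0 has rank 0. Corank 2; j^3 = -3*u^2*v has shape L^2 M (L != M), so D-series; mu = 8 gives D_8.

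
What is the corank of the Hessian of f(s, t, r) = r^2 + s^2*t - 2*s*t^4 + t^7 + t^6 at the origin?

2

Hessian at 0 has rank 1.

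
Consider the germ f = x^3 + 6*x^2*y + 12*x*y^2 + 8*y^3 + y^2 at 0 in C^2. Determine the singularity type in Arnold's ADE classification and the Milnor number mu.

Type A2, Milnor number mu = 2.

The Hessian of f at 0 has rank 1. Corank 1: A-series; mu = 2 gives A_2.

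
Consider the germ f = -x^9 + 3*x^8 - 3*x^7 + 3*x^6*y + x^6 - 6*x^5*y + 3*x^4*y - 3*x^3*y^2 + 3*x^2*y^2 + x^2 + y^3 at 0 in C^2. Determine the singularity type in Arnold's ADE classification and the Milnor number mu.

Type A_{2}, Milnor number mu = 2.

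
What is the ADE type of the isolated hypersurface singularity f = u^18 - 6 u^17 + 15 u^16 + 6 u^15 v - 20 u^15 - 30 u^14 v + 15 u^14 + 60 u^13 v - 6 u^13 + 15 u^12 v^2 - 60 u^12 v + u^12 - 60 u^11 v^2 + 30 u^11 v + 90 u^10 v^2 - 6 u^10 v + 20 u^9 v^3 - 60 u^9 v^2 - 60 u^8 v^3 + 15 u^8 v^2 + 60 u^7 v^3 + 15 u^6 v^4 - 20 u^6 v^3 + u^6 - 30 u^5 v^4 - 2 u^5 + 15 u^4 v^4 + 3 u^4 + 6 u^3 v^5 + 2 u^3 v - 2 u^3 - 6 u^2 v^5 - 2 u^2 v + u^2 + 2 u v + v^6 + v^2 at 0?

The Hessian of f at 0 is [[2, 2], [2, 2]] with rank 1, so corank 1. A Groebner basis of the Jacobian ideal J(f) in C{u,v} is {u*v^2 + u*v + v^2, u + v^3 - v^2 + v, u^2 + 3*u*v + u + v^2 + v}; counting standard monomials gives mu = 5. Corank 1: A-series; mu = 5 gives A_5.

A_{5}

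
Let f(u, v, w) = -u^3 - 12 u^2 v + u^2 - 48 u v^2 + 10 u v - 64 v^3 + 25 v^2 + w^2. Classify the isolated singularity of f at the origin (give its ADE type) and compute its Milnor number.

Type A_{2}, Milnor number mu = 2.

The Hessian of f at 0 has rank 2. Corank 1: A-series; mu = 2 gives A_2.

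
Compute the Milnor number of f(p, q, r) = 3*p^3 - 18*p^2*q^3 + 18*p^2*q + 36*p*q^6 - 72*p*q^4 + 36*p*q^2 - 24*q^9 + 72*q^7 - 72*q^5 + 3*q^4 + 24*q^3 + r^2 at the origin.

The Hessian of f at 0 has rank 1. Corank 2; j^3 = 3*(p + 2*q)^3 is a perfect cube, so E-series; the 4-jet and mu = 6 give E_6.

6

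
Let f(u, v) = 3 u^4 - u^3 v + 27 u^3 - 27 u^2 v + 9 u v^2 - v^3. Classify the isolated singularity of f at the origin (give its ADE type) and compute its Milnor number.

Type E7, Milnor number mu = 7.

The Hessian of f at 0 has rank 0. Corank 2; j^3 = (3*u - v)^3 is a perfect cube, so E-series; the 4-jet and mu = 7 give E_7.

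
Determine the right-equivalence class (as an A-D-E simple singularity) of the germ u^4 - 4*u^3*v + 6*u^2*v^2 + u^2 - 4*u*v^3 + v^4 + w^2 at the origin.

A_{3}

The Hessian of f at 0 has rank 2. Corank 1: A-series; mu = 3 gives A_3.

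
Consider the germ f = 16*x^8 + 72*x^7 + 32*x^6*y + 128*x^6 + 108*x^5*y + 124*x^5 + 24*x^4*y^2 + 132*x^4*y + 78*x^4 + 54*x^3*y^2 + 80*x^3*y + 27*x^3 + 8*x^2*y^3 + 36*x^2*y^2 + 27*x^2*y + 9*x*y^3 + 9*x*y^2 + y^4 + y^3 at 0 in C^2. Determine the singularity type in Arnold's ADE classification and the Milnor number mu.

Type E_7, Milnor number mu = 7.

The Hessian of f at 0 has rank 0. Corank 2; j^3 = (3*x + y)^3 is a perfect cube, so E-series; the 4-jet and mu = 7 give E_7.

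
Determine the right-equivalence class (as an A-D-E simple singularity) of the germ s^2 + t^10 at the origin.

A_{9}

The Hessian of f at 0 is [[2, 0], [0, 0]] with rank 1, so corank 1. A Groebner basis of the Jacobian ideal J(f) in C{s,t} is {t^9, s}; counting standard monomials gives mu = 9. Corank 1: A-series; mu = 9 gives A_9.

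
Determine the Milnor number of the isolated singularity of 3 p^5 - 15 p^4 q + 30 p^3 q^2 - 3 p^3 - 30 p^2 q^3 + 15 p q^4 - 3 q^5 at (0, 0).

8

The Hessian of f at 0 is [[0, 0], [0, 0]] with rank 0, so corank 2. A Groebner basis of the Jacobian ideal J(f) in C{p,q} is {q^5, p*q^3 - q^4/4, p^2}; counting standard monomials gives mu = 8. Corank 2; j^3 = -3*p^3 is a perfect cube, so E-series; the 5-jet and mu = 8 give E_8.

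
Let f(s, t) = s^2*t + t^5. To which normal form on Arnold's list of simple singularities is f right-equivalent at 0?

D6

The Hessian of f at 0 is [[0, 0], [0, 0]] with rank 0, so corank 2. A Groebner basis of the Jacobian ideal J(f) in C{s,t} is {s^2/5 + t^4, s^3, s*t}; counting standard monomials gives mu = 6. Corank 2; j^3 = s^2*t has shape L^2 M (L != M), so D-series; mu = 6 gives D_6.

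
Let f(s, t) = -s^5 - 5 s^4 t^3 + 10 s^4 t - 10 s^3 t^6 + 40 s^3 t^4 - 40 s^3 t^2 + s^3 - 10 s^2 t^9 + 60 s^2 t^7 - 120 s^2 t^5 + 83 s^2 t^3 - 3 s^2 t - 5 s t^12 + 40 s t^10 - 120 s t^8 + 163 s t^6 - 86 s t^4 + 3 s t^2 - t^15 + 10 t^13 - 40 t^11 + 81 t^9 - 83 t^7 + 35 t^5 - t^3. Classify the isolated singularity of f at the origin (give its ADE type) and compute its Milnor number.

The Hessian of f at 0 is [[0, 0], [0, 0]] with rank 0, so corank 2. A Groebner basis of the Jacobian ideal J(f) in C{s,t} is {5*s^2/2 + s*t^3 - 5*s*t + 5*t^2/2, 2*s^2 - 4*s*t + t^4 + 2*t^2, s^3 - 3*s*t^2 + 2*t^3, s^2*t - 2*s*t^2 + t^3}; counting standard monomials gives mu = 8. Corank 2; j^3 = (s - t)^3 is a perfect cube, so E-series; the 5-jet and mu = 8 give E_8.

Type E8, Milnor number mu = 8.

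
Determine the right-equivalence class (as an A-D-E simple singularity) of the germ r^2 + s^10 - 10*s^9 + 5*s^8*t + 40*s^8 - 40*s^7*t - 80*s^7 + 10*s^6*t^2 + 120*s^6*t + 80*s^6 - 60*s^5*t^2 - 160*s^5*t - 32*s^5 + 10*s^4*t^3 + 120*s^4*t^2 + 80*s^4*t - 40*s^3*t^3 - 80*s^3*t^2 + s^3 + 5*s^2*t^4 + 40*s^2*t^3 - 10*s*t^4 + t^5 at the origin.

E_{8}

The Hessian of f at 0 has rank 1. Corank 2; j^3 = s^3 is a perfect cube, so E-series; the 5-jet and mu = 8 give E_8.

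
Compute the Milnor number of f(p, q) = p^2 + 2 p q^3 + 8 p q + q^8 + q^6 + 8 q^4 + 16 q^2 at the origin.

7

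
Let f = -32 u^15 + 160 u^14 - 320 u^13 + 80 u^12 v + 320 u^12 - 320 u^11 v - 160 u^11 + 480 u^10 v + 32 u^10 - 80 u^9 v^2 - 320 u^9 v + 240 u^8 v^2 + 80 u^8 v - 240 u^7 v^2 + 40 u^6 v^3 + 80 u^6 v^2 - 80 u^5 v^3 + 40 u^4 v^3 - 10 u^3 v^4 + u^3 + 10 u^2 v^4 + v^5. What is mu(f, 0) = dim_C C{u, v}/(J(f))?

8

The Hessian of f at 0 is [[0, 0], [0, 0]] with rank 0, so corank 2. A Groebner basis of the Jacobian ideal J(f) in C{u,v} is {v^4, u^2}; counting standard monomials gives mu = 8. Corank 2; j^3 = u^3 is a perfect cube, so E-series; the 5-jet and mu = 8 give E_8.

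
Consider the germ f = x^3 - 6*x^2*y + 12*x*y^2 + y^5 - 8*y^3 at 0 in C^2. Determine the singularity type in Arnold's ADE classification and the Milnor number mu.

Type E8, Milnor number mu = 8.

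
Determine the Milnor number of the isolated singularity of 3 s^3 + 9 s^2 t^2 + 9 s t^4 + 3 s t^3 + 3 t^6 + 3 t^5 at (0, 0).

The Hessian of f at 0 is [[0, 0], [0, 0]] with rank 0, so corank 2. A Groebner basis of the Jacobian ideal J(f) in C{s,t} is {-s^2 + t^4 - t^3/3, s^3, s^2*t + s^2/3 + t^3/9, s^2 + s*t^2 + t^3/3}; counting standard monomials gives mu = 7. Corank 2; j^3 = 3*s^3 is a perfect cube, so E-series; the 4-jet and mu = 7 give E_7.

7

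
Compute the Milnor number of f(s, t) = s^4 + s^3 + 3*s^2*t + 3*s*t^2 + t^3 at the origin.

6

The Hessian of f at 0 has rank 0. Corank 2; j^3 = (s + t)^3 is a perfect cube, so E-series; the 4-jet and mu = 6 give E_6.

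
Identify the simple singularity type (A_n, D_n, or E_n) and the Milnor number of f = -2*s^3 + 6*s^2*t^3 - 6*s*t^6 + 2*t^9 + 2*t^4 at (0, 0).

Type E_6, Milnor number mu = 6.

The Hessian of f at 0 has rank 0. Corank 2; j^3 = -2*s^3 is a perfect cube, so E-series; the 4-jet and mu = 6 give E_6.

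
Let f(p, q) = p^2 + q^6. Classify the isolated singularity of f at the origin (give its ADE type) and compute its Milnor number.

The Hessian of f at 0 has rank 1. Corank 1: A-series; mu = 5 gives A_5.

Type A_5, Milnor number mu = 5.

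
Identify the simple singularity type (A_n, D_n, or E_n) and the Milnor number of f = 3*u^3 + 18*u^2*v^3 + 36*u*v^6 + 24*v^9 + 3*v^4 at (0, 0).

Type E_6, Milnor number mu = 6.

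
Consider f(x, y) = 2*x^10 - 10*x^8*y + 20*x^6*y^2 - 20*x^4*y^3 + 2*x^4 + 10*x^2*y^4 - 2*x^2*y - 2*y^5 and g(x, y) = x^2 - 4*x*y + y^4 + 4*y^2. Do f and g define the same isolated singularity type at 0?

No.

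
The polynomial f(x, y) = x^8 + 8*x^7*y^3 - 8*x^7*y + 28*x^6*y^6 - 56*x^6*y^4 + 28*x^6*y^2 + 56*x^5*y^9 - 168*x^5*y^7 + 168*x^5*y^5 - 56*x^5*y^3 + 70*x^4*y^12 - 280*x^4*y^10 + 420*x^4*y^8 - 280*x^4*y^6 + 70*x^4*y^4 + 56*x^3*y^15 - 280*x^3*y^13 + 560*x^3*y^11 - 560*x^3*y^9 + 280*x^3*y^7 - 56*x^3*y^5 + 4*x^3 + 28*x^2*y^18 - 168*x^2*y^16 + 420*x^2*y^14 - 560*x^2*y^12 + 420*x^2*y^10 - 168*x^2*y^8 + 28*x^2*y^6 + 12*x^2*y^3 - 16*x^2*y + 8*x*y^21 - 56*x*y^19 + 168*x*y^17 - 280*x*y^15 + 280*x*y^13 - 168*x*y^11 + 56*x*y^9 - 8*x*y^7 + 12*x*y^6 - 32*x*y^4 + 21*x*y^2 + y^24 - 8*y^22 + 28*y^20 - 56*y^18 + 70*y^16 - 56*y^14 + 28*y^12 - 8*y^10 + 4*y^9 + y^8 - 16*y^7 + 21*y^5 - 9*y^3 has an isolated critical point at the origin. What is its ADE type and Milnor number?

Type D_9, Milnor number mu = 9.

The Hessian of f at 0 has rank 0. Corank 2; j^3 = (x - y)*(2*x - 3*y)^2 has shape L^2 M (L != M), so D-series; mu = 9 gives D_9.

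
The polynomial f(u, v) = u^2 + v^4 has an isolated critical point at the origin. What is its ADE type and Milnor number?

Type A_{3}, Milnor number mu = 3.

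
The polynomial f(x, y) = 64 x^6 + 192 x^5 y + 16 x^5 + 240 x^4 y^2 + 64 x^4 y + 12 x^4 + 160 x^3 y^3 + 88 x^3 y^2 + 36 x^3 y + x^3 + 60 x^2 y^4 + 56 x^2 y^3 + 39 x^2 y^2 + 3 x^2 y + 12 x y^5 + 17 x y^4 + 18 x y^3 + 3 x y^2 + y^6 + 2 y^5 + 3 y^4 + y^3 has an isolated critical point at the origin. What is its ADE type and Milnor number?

The Hessian of f at 0 is [[0, 0], [0, 0]] with rank 0, so corank 2. A Groebner basis of the Jacobian ideal J(f) in C{x,y} is {-7*x^2/16 + x*y^3 - 7*x*y^2/8 - 7*x*y/8 - 7*y^3/8 - 7*y^2/16, x^2/2 + x*y^2 + x*y + y^4 + y^3 + y^2/2, x^3 + 3*x^2/8 - 9*x*y^2/4 + 3*x*y/4 - 5*y^3/4 + 3*y^2/8, x^2*y - x^2/8 + 7*x*y^2/4 - x*y/4 + 3*y^3/4 - y^2/8}; counting standard monomials gives mu = 8. Corank 2; j^3 = (x + y)^3 is a perfect cube, so E-series; the 5-jet and mu = 8 give E_8.

Type E_{8}, Milnor number mu = 8.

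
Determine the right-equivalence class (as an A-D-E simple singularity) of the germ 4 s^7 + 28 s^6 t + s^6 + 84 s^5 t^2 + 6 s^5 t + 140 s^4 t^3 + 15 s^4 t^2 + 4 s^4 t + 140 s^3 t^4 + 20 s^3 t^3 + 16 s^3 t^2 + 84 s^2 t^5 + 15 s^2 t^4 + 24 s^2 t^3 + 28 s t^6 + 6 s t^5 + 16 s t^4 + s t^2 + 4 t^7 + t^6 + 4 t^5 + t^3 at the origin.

The Hessian of f at 0 is [[0, 0], [0, 0]] with rank 0, so corank 2. A Groebner basis of the Jacobian ideal J(f) in C{s,t} is {s^4 + s*t/2 + t^2/2, s^2*t - t^2/3, s*t^2, t^3}; counting standard monomials gives mu = 7. Corank 2; j^3 = t^2*(s + t) has shape L^2 M (L != M), so D-series; mu = 7 gives D_7.

D7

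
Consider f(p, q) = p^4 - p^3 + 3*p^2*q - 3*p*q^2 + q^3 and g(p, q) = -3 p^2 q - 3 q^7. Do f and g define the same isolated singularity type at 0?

No.

The Hessian of f at 0 has rank 0. Corank 2; j^3 = -(p - q)^3 is a perfect cube, so E-series; the 4-jet and mu = 6 give E_6. The Hessian of g at 0 has rank 0. Corank 2; j^3 = -3*p^2*q has shape L^2 M (L != M), so D-series; mu = 8 gives D_8. f is E_6 but g is D_8, hence not right-equivalent.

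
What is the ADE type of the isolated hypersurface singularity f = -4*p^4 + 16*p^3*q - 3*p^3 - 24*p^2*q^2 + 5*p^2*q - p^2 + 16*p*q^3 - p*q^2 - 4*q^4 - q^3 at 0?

The Hessian of f at 0 is [[-2, 0], [0, 0]] with rank 1, so corank 1. A Groebner basis of the Jacobian ideal J(f) in C{p,q} is {q^2, p}; counting standard monomials gives mu = 2. Corank 1: A-series; mu = 2 gives A_2.

A_{2}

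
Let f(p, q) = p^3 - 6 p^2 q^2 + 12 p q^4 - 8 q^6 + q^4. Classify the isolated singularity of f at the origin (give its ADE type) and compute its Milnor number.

The Hessian of f at 0 has rank 0. Corank 2; j^3 = p^3 is a perfect cube, so E-series; the 4-jet and mu = 6 give E_6.

Type E6, Milnor number mu = 6.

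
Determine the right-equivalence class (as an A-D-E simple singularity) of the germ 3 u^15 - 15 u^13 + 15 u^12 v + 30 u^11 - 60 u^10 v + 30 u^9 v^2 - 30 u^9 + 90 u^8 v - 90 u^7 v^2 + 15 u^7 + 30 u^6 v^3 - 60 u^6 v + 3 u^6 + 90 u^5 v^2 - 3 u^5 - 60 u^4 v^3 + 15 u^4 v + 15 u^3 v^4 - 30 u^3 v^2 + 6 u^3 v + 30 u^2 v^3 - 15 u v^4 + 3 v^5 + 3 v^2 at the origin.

The Hessian of f at 0 has rank 1. Corank 1: A-series; mu = 4 gives A_4.

A_4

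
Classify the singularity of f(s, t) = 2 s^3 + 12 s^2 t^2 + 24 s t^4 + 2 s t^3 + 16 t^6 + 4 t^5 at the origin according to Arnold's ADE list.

The Hessian of f at 0 has rank 0. Corank 2; j^3 = 2*s^3 is a perfect cube, so E-series; the 4-jet and mu = 7 give E_7.

E_7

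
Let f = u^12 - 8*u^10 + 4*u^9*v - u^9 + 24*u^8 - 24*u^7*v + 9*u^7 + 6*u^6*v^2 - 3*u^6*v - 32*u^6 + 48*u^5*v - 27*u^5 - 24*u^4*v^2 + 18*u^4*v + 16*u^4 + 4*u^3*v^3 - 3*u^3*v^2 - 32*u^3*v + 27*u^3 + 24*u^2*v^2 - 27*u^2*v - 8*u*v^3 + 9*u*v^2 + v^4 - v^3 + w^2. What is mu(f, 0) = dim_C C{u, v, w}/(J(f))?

The Hessian of f at 0 has rank 1. Corank 2; j^3 = (3*u - v)^3 is a perfect cube, so E-series; the 4-jet and mu = 6 give E_6.

6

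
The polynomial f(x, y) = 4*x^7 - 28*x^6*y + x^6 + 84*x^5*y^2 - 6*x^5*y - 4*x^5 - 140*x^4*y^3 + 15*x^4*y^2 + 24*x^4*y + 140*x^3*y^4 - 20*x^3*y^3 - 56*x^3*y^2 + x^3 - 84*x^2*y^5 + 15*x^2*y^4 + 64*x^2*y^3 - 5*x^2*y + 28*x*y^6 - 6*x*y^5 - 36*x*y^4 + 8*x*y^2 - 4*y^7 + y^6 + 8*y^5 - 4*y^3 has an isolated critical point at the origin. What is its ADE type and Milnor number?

Type D_{7}, Milnor number mu = 7.

The Hessian of f at 0 has rank 0. Corank 2; j^3 = (x - 2*y)^2*(x - y) has shape L^2 M (L != M), so D-series; mu = 7 gives D_7.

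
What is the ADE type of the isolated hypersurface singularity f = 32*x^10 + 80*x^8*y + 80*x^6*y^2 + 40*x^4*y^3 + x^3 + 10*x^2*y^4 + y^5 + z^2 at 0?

The Hessian of f at 0 has rank 1. Corank 2; j^3 = x^3 is a perfect cube, so E-series; the 5-jet and mu = 8 give E_8.

E8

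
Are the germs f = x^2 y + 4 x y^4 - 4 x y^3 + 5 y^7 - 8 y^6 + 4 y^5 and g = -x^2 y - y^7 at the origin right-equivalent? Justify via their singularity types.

Yes.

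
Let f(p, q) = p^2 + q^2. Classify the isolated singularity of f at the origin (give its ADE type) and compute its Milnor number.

The Hessian of f at 0 has rank 2. Corank 0: nondegenerate Morse point, so A_1.

Type A_{1}, Milnor number mu = 1.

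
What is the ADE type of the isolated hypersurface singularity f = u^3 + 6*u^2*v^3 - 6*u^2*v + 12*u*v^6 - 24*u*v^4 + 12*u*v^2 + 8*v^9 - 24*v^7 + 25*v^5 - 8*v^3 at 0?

The Hessian of f at 0 has rank 0. Corank 2; j^3 = (u - 2*v)^3 is a perfect cube, so E-series; the 5-jet and mu = 8 give E_8.

E_8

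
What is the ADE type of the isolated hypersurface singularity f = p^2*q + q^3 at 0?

The Hessian of f at 0 has rank 0. Corank 2; j^3 = q*(p^2 + q^2) splits into three distinct lines over C (the quadratic factor has nonzero discriminant), so D_4.

D_{4}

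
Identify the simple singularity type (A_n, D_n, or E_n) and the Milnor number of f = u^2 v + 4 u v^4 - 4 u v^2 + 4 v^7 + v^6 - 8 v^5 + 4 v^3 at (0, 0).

Type D7, Milnor number mu = 7.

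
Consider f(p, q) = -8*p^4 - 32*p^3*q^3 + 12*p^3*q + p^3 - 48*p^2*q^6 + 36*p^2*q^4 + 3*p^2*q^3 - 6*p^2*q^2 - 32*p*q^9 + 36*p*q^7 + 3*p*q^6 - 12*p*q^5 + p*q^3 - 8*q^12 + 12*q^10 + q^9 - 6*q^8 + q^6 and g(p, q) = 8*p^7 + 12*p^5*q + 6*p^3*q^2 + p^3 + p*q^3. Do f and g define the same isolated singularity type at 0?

The Hessian of f at 0 is [[0, 0], [0, 0]] with rank 0, so corank 2. A Groebner basis of the Jacobian ideal J(f) in C{p,q} is {3*p^2/4 + q^4 + q^3/4, p^3, p^2*q - p^2/4 - q^3/12, -p^2 + p*q^2 - q^3/3}; counting standard monomials gives mu = 7. Corank 2; j^3 = p^3 is a perfect cube, so E-series; the 4-jet and mu = 7 give E_7. The Hessian of g at 0 is [[0, 0], [0, 0]] with rank 0, so corank 2. A Groebner basis of the Jacobian ideal J(g) in C{p,q} is {p^3, p*q^2, 3*p^2 + q^3}; counting standard monomials gives mu = 7. Corank 2; j^3 = p^3 is a perfect cube, so E-series; the 4-jet and mu = 7 give E_7. Both have type E_7, hence right-equivalent.

Yes.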